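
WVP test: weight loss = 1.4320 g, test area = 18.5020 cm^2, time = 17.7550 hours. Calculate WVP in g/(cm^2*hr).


Formula: WVP = loss / (area * time)
Substituting: WVP = 1.4320 / (18.5020 * 17.7550)
Result: 0.00435917 g/(cm^2*hr)


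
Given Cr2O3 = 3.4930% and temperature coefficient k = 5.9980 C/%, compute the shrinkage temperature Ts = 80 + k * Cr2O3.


Formula: Ts = 80 + k * Cr2O3
Substituting: Ts = 80 + 5.9980 * 3.4930
Result: 100.9510 C


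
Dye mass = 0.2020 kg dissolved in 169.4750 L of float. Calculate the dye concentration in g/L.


Formula: Conc = dye_mass(kg) / volume(L) * 1000
Substituting: Conc = 0.2020 / 169.4750 * 1000
Result: 1.1919 g/L


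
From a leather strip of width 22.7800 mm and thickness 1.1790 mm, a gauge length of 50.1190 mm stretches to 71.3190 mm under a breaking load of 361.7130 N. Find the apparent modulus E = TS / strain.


TS = F / (w * t) = 361.7130 / (22.7800 * 1.1790) = 13.4678 N/mm^2
strain = (Lf - L0) / L0 = (71.3190 - 50.1190) / 50.1190 = 0.4230
E = TS / strain = 13.4678 / 0.4230 = 31.8393 N/mm^2


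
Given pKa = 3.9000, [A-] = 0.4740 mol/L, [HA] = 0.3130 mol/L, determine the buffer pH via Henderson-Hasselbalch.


ratio = [A-] / [HA] = 0.4740 / 0.3130 = 1.5144
log10(ratio) = 0.1802
pH = pKa + log10(ratio) = 3.9000 + 0.1802 = 4.0802


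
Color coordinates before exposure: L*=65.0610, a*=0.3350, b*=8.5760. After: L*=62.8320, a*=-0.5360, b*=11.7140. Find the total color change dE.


dL = -2.2290, da = -0.8710, db = 3.1380
dE = sqrt((-2.2290)^2 + (-0.8710)^2 + 3.1380^2) = 3.9464


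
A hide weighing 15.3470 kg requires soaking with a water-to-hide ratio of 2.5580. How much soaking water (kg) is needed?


Formula: Water = hide_weight * ratio
Substituting: Water = 15.3470 * 2.5580
Result: 39.2576 kg


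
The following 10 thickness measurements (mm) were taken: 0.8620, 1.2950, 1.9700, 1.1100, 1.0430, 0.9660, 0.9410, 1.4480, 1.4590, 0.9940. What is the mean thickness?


Formula: Average = sum / n
Substituting: Average = 12.0880 / 10
Result: 1.2088 mm


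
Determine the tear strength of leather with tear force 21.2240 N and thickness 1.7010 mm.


Formula: Tear strength = force / thickness
Substituting: Tear strength = 21.2240 / 1.7010
Result: 12.4774 N/mm


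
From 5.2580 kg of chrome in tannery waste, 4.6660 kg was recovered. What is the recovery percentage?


Formula: Recovery = recovered / input * 100
Substituting: Recovery = 4.6660 / 5.2580 * 100
Result: 88.7410 %


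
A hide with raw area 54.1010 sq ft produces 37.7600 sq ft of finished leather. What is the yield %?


Formula: Yield = finished / raw * 100
Substituting: Yield = 37.7600 / 54.1010 * 100
Result: 69.7954 %


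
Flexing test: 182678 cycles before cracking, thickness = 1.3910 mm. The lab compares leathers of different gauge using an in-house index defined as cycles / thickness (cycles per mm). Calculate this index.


Formula: Index = cycles / thickness
Substituting: Index = 182678 / 1.3910
Result: 131328.5406 cycles/mm


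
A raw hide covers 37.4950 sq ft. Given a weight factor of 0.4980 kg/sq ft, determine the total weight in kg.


Formula: Weight = area * weight_per_sqft
Substituting: Weight = 37.4950 * 0.4980
Result: 18.6725 kg


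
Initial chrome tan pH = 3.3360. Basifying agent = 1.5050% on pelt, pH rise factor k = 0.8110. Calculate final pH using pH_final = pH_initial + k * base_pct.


Formula: pH_final = pH_initial + k * base_pct
Substituting: pH_final = 3.3360 + 0.8110 * 1.5050
Result: 4.5566


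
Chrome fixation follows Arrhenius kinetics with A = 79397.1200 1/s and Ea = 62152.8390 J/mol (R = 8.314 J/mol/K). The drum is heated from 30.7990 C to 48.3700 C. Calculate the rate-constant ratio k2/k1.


T1 = 30.7990 + 273.15 = 303.9490 K; T2 = 48.3700 + 273.15 = 321.5200 K
k1 = A * exp(-Ea/(R*T1)) = 79397.1200 * exp(-62152.8390/(8.314*303.9490)) = 1.6529e-06 1/s
k2 = A * exp(-Ea/(R*T2)) = 79397.1200 * exp(-62152.8390/(8.314*321.5200)) = 6.3386e-06 1/s
k2/k1 = 6.3386e-06 / 1.6529e-06 = 3.8348


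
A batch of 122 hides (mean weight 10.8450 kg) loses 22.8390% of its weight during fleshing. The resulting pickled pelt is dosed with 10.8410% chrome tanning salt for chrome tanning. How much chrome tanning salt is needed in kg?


Total_raw = N * avg_wt = 122 * 10.8450 = 1323.0900 kg
Substrate = Total_raw * (1 - loss/100) = 1323.0900 * (1 - 22.8390/100) = 1020.9095 kg
Chrome = Substrate * pct / 100 = 1020.9095 * 10.8410 / 100 = 110.6768 kg


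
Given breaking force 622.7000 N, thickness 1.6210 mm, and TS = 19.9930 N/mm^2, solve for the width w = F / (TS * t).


Formula: w = F / (TS * t)
Substituting: w = 622.7000 / (19.9930 * 1.6210)
Result: 19.2140 mm


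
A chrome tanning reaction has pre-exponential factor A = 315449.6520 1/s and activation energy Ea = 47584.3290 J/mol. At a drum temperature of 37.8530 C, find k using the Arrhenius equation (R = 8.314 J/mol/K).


T_K = T_C + 273.15 = 37.8530 + 273.15 = 311.0030 K
exponent = -Ea / (R * T_K) = -47584.3290 / (8.314 * 311.0030) = -18.4030
k = A * exp(exponent) = 315449.6520 * exp(-18.4030) = 0.00321067 1/s


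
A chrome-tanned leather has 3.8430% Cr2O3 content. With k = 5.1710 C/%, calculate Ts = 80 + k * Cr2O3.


Formula: Ts = 80 + k * Cr2O3
Substituting: Ts = 80 + 5.1710 * 3.8430
Result: 99.8722 C


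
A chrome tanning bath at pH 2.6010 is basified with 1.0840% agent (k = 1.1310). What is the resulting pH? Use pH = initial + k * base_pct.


Formula: pH_final = pH_initial + k * base_pct
Substituting: pH_final = 2.6010 + 1.1310 * 1.0840
Result: 3.8270


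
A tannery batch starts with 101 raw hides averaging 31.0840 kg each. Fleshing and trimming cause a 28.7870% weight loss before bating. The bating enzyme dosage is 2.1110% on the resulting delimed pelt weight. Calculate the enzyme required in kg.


Total_raw = N * avg_wt = 101 * 31.0840 = 3139.4840 kg
Substrate = Total_raw * (1 - loss/100) = 3139.4840 * (1 - 28.7870/100) = 2235.7207 kg
Enzyme = Substrate * pct / 100 = 2235.7207 * 2.1110 / 100 = 47.1961 kg


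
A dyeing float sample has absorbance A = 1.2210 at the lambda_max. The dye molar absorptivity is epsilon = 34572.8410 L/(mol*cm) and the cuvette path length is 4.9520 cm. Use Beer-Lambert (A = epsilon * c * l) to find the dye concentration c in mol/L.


Formula: c = A / (epsilon * l)
Substituting: c = 1.2210 / (34572.8410 * 4.9520)
Result: 7.1318e-06 mol/L


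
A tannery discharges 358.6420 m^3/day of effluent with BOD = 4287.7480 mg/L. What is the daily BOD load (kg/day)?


Formula: BOD_load = volume * conc / 1000
Substituting: BOD_load = 358.6420 * 4287.7480 / 1000
Result: 1537.7665 kg/day


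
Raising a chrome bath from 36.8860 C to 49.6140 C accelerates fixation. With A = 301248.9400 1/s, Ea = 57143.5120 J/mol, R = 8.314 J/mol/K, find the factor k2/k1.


T1 = 36.8860 + 273.15 = 310.0360 K; T2 = 49.6140 + 273.15 = 322.7640 K
k1 = A * exp(-Ea/(R*T1)) = 301248.9400 * exp(-57143.5120/(8.314*310.0360)) = 7.0971e-05 1/s
k2 = A * exp(-Ea/(R*T2)) = 301248.9400 * exp(-57143.5120/(8.314*322.7640)) = 1.7012e-04 1/s
k2/k1 = 1.7012e-04 / 7.0971e-05 = 2.3970


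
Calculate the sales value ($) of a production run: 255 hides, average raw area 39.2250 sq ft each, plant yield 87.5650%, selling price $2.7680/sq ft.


Raw_total = N * avg_area = 255 * 39.2250 = 10002.3750 sq ft
Finished = Raw_total * yield / 100 = 10002.3750 * 87.5650 / 100 = 8758.5797 sq ft
Value = Finished * price = 8758.5797 * 2.7680 = 24243.7485 $


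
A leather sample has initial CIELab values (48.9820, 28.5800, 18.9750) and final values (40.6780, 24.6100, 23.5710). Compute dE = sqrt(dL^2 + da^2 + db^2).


dL = -8.3040, da = -3.9700, db = 4.5960
dE = sqrt((-8.3040)^2 + (-3.9700)^2 + 4.5960^2) = 10.2879


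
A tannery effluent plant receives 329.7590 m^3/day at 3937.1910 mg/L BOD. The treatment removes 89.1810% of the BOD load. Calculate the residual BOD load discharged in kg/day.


Load_in = volume * conc / 1000 = 329.7590 * 3937.1910 / 1000 = 1298.3242 kg/day
Removed = Load_in * eff / 100 = 1298.3242 * 89.1810 / 100 = 1157.8585 kg/day
Load_out = Load_in - Removed = 1298.3242 - 1157.8585 = 140.4657 kg/day


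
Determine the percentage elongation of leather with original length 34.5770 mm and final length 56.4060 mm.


Formula: Elongation = (Lf - L0) / L0 * 100
Substituting: Elongation = (56.4060 - 34.5770) / 34.5770 * 100
Result: 63.1316 %


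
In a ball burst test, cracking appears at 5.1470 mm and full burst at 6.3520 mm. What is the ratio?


Formula: Ratio = crack / burst
Substituting: Ratio = 5.1470 / 6.3520
Result: 0.8103


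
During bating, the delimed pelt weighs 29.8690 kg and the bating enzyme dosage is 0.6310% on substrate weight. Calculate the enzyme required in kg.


Formula: Enzyme = substrate * pct / 100
Substituting: Enzyme = 29.8690 * 0.6310 / 100
Result: 0.1885 kg


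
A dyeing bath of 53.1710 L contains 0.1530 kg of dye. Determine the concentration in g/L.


Formula: Conc = dye_mass(kg) / volume(L) * 1000
Substituting: Conc = 0.1530 / 53.1710 * 1000
Result: 2.8775 g/L


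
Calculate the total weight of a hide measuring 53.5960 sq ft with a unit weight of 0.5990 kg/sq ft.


Formula: Weight = area * weight_per_sqft
Substituting: Weight = 53.5960 * 0.5990
Result: 32.1040 kg


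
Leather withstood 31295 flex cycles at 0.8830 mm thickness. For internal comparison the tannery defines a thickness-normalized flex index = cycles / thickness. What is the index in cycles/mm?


Formula: Index = cycles / thickness
Substituting: Index = 31295 / 0.8830
Result: 35441.6761 cycles/mm


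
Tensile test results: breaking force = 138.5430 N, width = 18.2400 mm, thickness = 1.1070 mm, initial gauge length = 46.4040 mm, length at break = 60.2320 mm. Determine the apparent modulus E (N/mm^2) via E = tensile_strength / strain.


TS = F / (w * t) = 138.5430 / (18.2400 * 1.1070) = 6.8614 N/mm^2
strain = (Lf - L0) / L0 = (60.2320 - 46.4040) / 46.4040 = 0.2980
E = TS / strain = 6.8614 / 0.2980 = 23.0255 N/mm^2


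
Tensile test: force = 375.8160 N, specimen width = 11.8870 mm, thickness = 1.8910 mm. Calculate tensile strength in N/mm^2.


Formula: TS = force / (width * thickness)
Substituting: TS = 375.8160 / (11.8870 * 1.8910)
Result: 16.7190 N/mm^2


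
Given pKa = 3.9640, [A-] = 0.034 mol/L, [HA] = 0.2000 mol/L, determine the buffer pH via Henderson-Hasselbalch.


ratio = [A-] / [HA] = 0.034 / 0.2000 = 0.1700
log10(ratio) = -0.7696
pH = pKa + log10(ratio) = 3.9640 - 0.7696 = 3.1944


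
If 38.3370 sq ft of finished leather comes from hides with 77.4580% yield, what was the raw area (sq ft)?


Formula: raw = finished * 100 / yield
Substituting: raw = 38.3370 * 100 / 77.4580
Result: 49.4939 sq ft


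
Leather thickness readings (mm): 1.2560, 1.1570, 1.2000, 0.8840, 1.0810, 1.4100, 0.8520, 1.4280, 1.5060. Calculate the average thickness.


Formula: Average = sum / n
Substituting: Average = 10.7740 / 9
Result: 1.1971 mm


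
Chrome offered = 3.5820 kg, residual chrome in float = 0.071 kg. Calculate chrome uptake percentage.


Formula: Uptake = (offered - residual) / offered * 100
Substituting: Uptake = (3.5820 - 0.071) / 3.5820 * 100
Result: 98.0179 %


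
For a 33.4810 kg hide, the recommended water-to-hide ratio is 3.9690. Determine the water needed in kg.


Formula: Water = hide_weight * ratio
Substituting: Water = 33.4810 * 3.9690
Result: 132.8861 kg


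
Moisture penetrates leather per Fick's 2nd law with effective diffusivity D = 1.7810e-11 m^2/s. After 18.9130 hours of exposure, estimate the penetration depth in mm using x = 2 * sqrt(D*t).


t = 18.9130 hr * 3600 = 68086.8000 s
D * t = 1.7810e-11 * 68086.8000 = 1.2126e-06
x = 2 * sqrt(D*t) = 2 * sqrt(1.2126e-06) = 0.00220239 m = 2.2024 mm


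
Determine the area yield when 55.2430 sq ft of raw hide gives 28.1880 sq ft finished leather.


Formula: Yield = finished / raw * 100
Substituting: Yield = 28.1880 / 55.2430 * 100
Result: 51.0255 %


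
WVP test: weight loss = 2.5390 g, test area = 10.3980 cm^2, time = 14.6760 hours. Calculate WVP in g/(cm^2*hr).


Formula: WVP = loss / (area * time)
Substituting: WVP = 2.5390 / (10.3980 * 14.6760)
Result: 0.0166382 g/(cm^2*hr)


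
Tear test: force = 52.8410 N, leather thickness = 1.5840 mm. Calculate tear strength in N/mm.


Formula: Tear strength = force / thickness
Substituting: Tear strength = 52.8410 / 1.5840
Result: 33.3592 N/mm


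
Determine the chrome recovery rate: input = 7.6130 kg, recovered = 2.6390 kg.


Formula: Recovery = recovered / input * 100
Substituting: Recovery = 2.6390 / 7.6130 * 100
Result: 34.6644 %


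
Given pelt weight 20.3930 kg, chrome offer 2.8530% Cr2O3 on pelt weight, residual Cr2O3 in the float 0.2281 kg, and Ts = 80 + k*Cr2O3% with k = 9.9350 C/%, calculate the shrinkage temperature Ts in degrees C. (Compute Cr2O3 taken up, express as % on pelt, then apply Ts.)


Offered = pelt * offer_pct / 100 = 20.3930 * 2.8530 / 100 = 0.5818 kg
Uptake = offered - residual = 0.5818 - 0.2281 = 0.3537 kg
Cr2O3% on pelt = uptake / pelt * 100 = 0.3537 / 20.3930 * 100 = 1.7345 %
Ts = 80 + k * Cr2O3% = 80 + 9.9350 * 1.7345 = 97.2320 C


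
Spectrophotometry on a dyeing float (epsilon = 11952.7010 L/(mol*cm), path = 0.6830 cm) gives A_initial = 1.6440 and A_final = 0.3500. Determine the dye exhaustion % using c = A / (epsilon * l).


c_initial = A_i / (epsilon * l) = 1.6440 / (11952.7010 * 0.6830) = 2.0138e-04 mol/L
c_final = A_f / (epsilon * l) = 0.3500 / (11952.7010 * 0.6830) = 4.2873e-05 mol/L
Exhaustion = (c_initial - c_final) / c_initial * 100 = (2.0138e-04 - 4.2873e-05) / 2.0138e-04 * 100 = 78.7105 %


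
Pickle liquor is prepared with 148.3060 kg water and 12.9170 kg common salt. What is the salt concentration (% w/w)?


Formula: Conc = salt / (water + salt) * 100
Substituting: Conc = 12.9170 / (148.3060 + 12.9170) * 100
Result: 8.0119 %


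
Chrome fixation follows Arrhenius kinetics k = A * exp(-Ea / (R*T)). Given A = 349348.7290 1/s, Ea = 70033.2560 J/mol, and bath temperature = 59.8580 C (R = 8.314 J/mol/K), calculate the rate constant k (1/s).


T_K = T_C + 273.15 = 59.8580 + 273.15 = 333.0080 K
exponent = -Ea / (R * T_K) = -70033.2560 / (8.314 * 333.0080) = -25.2953
k = A * exp(exponent) = 349348.7290 * exp(-25.2953) = 3.6112e-06 1/s


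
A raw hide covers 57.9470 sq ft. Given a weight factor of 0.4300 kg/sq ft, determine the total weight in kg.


Formula: Weight = area * weight_per_sqft
Substituting: Weight = 57.9470 * 0.4300
Result: 24.9172 kg


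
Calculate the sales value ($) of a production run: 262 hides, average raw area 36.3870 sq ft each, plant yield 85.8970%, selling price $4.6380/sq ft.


Raw_total = N * avg_area = 262 * 36.3870 = 9533.3940 sq ft
Finished = Raw_total * yield / 100 = 9533.3940 * 85.8970 / 100 = 8188.8994 sq ft
Value = Finished * price = 8188.8994 * 4.6380 = 37980.1156 $


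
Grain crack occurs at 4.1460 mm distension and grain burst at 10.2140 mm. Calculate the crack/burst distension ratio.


Formula: Ratio = crack / burst
Substituting: Ratio = 4.1460 / 10.2140
Result: 0.4059


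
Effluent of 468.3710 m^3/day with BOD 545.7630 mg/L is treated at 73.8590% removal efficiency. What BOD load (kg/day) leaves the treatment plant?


Load_in = volume * conc / 1000 = 468.3710 * 545.7630 / 1000 = 255.6196 kg/day
Removed = Load_in * eff / 100 = 255.6196 * 73.8590 / 100 = 188.7981 kg/day
Load_out = Load_in - Removed = 255.6196 - 188.7981 = 66.8215 kg/day


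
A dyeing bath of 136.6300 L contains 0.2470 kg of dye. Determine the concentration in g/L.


Formula: Conc = dye_mass(kg) / volume(L) * 1000
Substituting: Conc = 0.2470 / 136.6300 * 1000
Result: 1.8078 g/L


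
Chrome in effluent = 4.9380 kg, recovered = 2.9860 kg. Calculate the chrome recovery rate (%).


Formula: Recovery = recovered / input * 100
Substituting: Recovery = 2.9860 / 4.9380 * 100
Result: 60.4698 %


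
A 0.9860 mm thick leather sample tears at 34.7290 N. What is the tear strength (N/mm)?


Formula: Tear strength = force / thickness
Substituting: Tear strength = 34.7290 / 0.9860
Result: 35.2221 N/mm


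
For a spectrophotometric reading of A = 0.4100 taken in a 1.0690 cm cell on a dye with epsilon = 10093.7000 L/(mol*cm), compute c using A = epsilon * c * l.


Formula: c = A / (epsilon * l)
Substituting: c = 0.4100 / (10093.7000 * 1.0690)
Result: 3.7998e-05 mol/L


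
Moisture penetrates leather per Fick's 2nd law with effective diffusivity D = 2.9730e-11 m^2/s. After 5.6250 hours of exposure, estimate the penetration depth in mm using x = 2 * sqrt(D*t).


t = 5.6250 hr * 3600 = 20250.0000 s
D * t = 2.9730e-11 * 20250.0000 = 6.0203e-07
x = 2 * sqrt(D*t) = 2 * sqrt(6.0203e-07) = 0.00155182 m = 1.5518 mm


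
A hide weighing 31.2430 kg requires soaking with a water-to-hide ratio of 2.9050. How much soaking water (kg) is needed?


Formula: Water = hide_weight * ratio
Substituting: Water = 31.2430 * 2.9050
Result: 90.7609 kg


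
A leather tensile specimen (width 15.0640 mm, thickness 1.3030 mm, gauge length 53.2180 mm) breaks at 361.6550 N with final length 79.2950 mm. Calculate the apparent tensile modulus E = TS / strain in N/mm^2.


TS = F / (w * t) = 361.6550 / (15.0640 * 1.3030) = 18.4251 N/mm^2
strain = (Lf - L0) / L0 = (79.2950 - 53.2180) / 53.2180 = 0.4900
E = TS / strain = 18.4251 / 0.4900 = 37.6020 N/mm^2


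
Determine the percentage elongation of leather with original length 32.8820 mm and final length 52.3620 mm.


Formula: Elongation = (Lf - L0) / L0 * 100
Substituting: Elongation = (52.3620 - 32.8820) / 32.8820 * 100
Result: 59.2421 %


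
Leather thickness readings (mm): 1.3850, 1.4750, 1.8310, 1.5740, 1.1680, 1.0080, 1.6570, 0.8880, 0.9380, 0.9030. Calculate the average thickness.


Formula: Average = sum / n
Substituting: Average = 12.8270 / 10
Result: 1.2827 mm


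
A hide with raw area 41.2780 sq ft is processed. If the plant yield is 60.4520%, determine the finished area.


Formula: finished = raw * yield / 100
Substituting: finished = 41.2780 * 60.4520 / 100
Result: 24.9534 sq ft


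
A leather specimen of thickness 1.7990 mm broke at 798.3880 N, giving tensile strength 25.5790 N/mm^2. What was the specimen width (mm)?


Formula: w = F / (TS * t)
Substituting: w = 798.3880 / (25.5790 * 1.7990)
Result: 17.3500 mm


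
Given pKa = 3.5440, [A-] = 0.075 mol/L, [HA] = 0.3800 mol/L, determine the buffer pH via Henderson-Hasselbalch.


ratio = [A-] / [HA] = 0.075 / 0.3800 = 0.1974
log10(ratio) = -0.7047
pH = pKa + log10(ratio) = 3.5440 - 0.7047 = 2.8393


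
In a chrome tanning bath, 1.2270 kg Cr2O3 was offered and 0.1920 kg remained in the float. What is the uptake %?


Formula: Uptake = (offered - residual) / offered * 100
Substituting: Uptake = (1.2270 - 0.1920) / 1.2270 * 100
Result: 84.3521 %


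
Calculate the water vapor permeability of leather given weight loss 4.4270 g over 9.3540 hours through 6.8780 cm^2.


Formula: WVP = loss / (area * time)
Substituting: WVP = 4.4270 / (6.8780 * 9.3540)
Result: 0.0688098 g/(cm^2*hr)


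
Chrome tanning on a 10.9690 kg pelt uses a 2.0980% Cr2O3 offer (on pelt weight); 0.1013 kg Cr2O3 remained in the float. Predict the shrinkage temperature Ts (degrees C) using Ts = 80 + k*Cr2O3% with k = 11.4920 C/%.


Offered = pelt * offer_pct / 100 = 10.9690 * 2.0980 / 100 = 0.2301 kg
Uptake = offered - residual = 0.2301 - 0.1013 = 0.1288 kg
Cr2O3% on pelt = uptake / pelt * 100 = 0.1288 / 10.9690 * 100 = 1.1745 %
Ts = 80 + k * Cr2O3% = 80 + 11.4920 * 1.1745 = 93.4972 C


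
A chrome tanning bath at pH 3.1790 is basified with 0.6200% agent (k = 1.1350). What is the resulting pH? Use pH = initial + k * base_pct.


Formula: pH_final = pH_initial + k * base_pct
Substituting: pH_final = 3.1790 + 1.1350 * 0.6200
Result: 3.8827


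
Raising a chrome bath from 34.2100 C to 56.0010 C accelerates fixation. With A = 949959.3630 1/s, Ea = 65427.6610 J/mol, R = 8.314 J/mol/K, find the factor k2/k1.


T1 = 34.2100 + 273.15 = 307.3600 K; T2 = 56.0010 + 273.15 = 329.1510 K
k1 = A * exp(-Ea/(R*T1)) = 949959.3630 * exp(-65427.6610/(8.314*307.3600)) = 7.2132e-06 1/s
k2 = A * exp(-Ea/(R*T2)) = 949959.3630 * exp(-65427.6610/(8.314*329.1510)) = 3.9290e-05 1/s
k2/k1 = 3.9290e-05 / 7.2132e-06 = 5.4470


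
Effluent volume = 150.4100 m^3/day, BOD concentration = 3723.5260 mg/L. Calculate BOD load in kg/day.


Formula: BOD_load = volume * conc / 1000
Substituting: BOD_load = 150.4100 * 3723.5260 / 1000
Result: 560.0555 kg/day


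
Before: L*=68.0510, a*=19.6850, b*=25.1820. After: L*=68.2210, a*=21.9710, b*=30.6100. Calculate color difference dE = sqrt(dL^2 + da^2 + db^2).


dL = 0.1700, da = 2.2860, db = 5.4280
dE = sqrt(0.1700^2 + 2.2860^2 + 5.4280^2) = 5.8922


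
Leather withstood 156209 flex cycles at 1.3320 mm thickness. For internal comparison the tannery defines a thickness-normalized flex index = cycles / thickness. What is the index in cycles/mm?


Formula: Index = cycles / thickness
Substituting: Index = 156209 / 1.3320
Result: 117274.0240 cycles/mm


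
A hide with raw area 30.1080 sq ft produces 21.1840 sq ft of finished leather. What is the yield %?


Formula: Yield = finished / raw * 100
Substituting: Yield = 21.1840 / 30.1080 * 100
Result: 70.3600 %


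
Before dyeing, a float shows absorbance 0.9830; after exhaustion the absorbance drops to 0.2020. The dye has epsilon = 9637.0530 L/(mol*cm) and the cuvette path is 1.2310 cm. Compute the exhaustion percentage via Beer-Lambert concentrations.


c_initial = A_i / (epsilon * l) = 0.9830 / (9637.0530 * 1.2310) = 8.2861e-05 mol/L
c_final = A_f / (epsilon * l) = 0.2020 / (9637.0530 * 1.2310) = 1.7027e-05 mol/L
Exhaustion = (c_initial - c_final) / c_initial * 100 = (8.2861e-05 - 1.7027e-05) / 8.2861e-05 * 100 = 79.4507 %


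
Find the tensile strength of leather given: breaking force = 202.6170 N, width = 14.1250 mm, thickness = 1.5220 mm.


Formula: TS = force / (width * thickness)
Substituting: TS = 202.6170 / (14.1250 * 1.5220)
Result: 9.4248 N/mm^2


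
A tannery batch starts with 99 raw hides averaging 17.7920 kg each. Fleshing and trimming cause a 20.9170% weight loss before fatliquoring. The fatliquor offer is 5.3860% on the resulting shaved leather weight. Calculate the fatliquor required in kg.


Total_raw = N * avg_wt = 99 * 17.7920 = 1761.4080 kg
Substrate = Total_raw * (1 - loss/100) = 1761.4080 * (1 - 20.9170/100) = 1392.9743 kg
Fat = Substrate * pct / 100 = 1392.9743 * 5.3860 / 100 = 75.0256 kg


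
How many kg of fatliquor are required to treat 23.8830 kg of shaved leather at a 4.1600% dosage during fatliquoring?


Formula: Fat = substrate * pct / 100
Substituting: Fat = 23.8830 * 4.1600 / 100
Result: 0.9935 kg


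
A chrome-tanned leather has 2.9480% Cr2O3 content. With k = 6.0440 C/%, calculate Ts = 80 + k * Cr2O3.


Formula: Ts = 80 + k * Cr2O3
Substituting: Ts = 80 + 6.0440 * 2.9480
Result: 97.8177 C


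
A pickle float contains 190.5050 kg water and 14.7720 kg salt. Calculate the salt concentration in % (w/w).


Formula: Conc = salt / (water + salt) * 100
Substituting: Conc = 14.7720 / (190.5050 + 14.7720) * 100
Result: 7.1961 %


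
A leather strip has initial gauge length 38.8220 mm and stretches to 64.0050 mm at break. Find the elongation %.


Formula: Elongation = (Lf - L0) / L0 * 100
Substituting: Elongation = (64.0050 - 38.8220) / 38.8220 * 100
Result: 64.8679 %


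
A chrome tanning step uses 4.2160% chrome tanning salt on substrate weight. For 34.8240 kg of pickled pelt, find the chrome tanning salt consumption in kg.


Formula: Chrome = substrate * pct / 100
Substituting: Chrome = 34.8240 * 4.2160 / 100
Result: 1.4682 kg


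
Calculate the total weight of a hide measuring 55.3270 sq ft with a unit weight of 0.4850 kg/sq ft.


Formula: Weight = area * weight_per_sqft
Substituting: Weight = 55.3270 * 0.4850
Result: 26.8336 kg


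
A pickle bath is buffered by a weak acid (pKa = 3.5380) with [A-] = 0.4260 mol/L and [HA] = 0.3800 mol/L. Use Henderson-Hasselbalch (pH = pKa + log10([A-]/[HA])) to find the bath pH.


ratio = [A-] / [HA] = 0.4260 / 0.3800 = 1.1211
log10(ratio) = 0.049626
pH = pKa + log10(ratio) = 3.5380 + 0.049626 = 3.5876


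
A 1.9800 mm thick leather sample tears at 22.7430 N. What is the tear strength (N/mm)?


Formula: Tear strength = force / thickness
Substituting: Tear strength = 22.7430 / 1.9800
Result: 11.4864 N/mm


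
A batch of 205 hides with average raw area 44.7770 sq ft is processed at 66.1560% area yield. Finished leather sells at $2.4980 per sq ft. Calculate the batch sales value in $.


Raw_total = N * avg_area = 205 * 44.7770 = 9179.2850 sq ft
Finished = Raw_total * yield / 100 = 9179.2850 * 66.1560 / 100 = 6072.6478 sq ft
Value = Finished * price = 6072.6478 * 2.4980 = 15169.4742 $


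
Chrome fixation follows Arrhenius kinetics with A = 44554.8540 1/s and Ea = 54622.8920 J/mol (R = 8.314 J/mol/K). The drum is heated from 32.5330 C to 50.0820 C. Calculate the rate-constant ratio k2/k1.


T1 = 32.5330 + 273.15 = 305.6830 K; T2 = 50.0820 + 273.15 = 323.2320 K
k1 = A * exp(-Ea/(R*T1)) = 44554.8540 * exp(-54622.8920/(8.314*305.6830)) = 2.0639e-05 1/s
k2 = A * exp(-Ea/(R*T2)) = 44554.8540 * exp(-54622.8920/(8.314*323.2320)) = 6.6292e-05 1/s
k2/k1 = 6.6292e-05 / 2.0639e-05 = 3.2120


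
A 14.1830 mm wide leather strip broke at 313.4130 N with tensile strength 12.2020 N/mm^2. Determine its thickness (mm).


Formula: t = F / (TS * w)
Substituting: t = 313.4130 / (12.2020 * 14.1830)
Result: 1.8110 mm


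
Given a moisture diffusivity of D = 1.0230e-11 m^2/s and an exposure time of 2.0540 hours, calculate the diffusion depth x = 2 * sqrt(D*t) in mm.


t = 2.0540 hr * 3600 = 7394.4000 s
D * t = 1.0230e-11 * 7394.4000 = 7.5645e-08
x = 2 * sqrt(D*t) = 2 * sqrt(7.5645e-08) = 5.5007e-04 m = 0.5501 mm


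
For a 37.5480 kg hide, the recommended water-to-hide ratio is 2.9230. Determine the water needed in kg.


Formula: Water = hide_weight * ratio
Substituting: Water = 37.5480 * 2.9230
Result: 109.7528 kg


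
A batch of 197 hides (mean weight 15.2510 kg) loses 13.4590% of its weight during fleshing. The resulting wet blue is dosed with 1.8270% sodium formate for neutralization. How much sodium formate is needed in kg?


Total_raw = N * avg_wt = 197 * 15.2510 = 3004.4470 kg
Substrate = Total_raw * (1 - loss/100) = 3004.4470 * (1 - 13.4590/100) = 2600.0785 kg
Neutralizer = Substrate * pct / 100 = 2600.0785 * 1.8270 / 100 = 47.5034 kg


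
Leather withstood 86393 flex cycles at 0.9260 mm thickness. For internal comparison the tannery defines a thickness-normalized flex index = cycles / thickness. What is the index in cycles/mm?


Formula: Index = cycles / thickness
Substituting: Index = 86393 / 0.9260
Result: 93296.9762 cycles/mm


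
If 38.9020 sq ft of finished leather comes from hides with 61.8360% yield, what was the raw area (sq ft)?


Formula: raw = finished * 100 / yield
Substituting: raw = 38.9020 * 100 / 61.8360
Result: 62.9116 sq ft


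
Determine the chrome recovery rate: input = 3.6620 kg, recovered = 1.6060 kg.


Formula: Recovery = recovered / input * 100
Substituting: Recovery = 1.6060 / 3.6620 * 100
Result: 43.8558 %


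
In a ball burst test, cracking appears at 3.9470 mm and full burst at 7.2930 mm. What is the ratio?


Formula: Ratio = crack / burst
Substituting: Ratio = 3.9470 / 7.2930
Result: 0.5412


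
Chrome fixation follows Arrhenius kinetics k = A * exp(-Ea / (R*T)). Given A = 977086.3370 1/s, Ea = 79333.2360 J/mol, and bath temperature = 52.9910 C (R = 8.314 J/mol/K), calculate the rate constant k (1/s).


T_K = T_C + 273.15 = 52.9910 + 273.15 = 326.1410 K
exponent = -Ea / (R * T_K) = -79333.2360 / (8.314 * 326.1410) = -29.2577
k = A * exp(exponent) = 977086.3370 * exp(-29.2577) = 1.9208e-07 1/s


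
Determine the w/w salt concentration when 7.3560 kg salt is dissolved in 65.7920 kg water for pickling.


Formula: Conc = salt / (water + salt) * 100
Substituting: Conc = 7.3560 / (65.7920 + 7.3560) * 100
Result: 10.0563 %


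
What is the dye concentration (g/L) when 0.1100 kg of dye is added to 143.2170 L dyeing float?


Formula: Conc = dye_mass(kg) / volume(L) * 1000
Substituting: Conc = 0.1100 / 143.2170 * 1000
Result: 0.7681 g/L


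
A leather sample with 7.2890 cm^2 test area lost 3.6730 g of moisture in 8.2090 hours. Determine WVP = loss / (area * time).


Formula: WVP = loss / (area * time)
Substituting: WVP = 3.6730 / (7.2890 * 8.2090)
Result: 0.0613851 g/(cm^2*hr)


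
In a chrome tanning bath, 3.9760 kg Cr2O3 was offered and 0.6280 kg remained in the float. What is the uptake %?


Formula: Uptake = (offered - residual) / offered * 100
Substituting: Uptake = (3.9760 - 0.6280) / 3.9760 * 100
Result: 84.2052 %


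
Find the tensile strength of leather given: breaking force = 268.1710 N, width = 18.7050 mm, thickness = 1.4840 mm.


Formula: TS = force / (width * thickness)
Substituting: TS = 268.1710 / (18.7050 * 1.4840)
Result: 9.6610 N/mm^2


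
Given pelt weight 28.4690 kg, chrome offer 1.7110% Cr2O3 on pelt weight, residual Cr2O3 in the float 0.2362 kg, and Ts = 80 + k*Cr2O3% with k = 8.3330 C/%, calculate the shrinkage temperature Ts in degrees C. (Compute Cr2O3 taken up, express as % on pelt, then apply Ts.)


Offered = pelt * offer_pct / 100 = 28.4690 * 1.7110 / 100 = 0.4871 kg
Uptake = offered - residual = 0.4871 - 0.2362 = 0.2509 kg
Cr2O3% on pelt = uptake / pelt * 100 = 0.2509 / 28.4690 * 100 = 0.8813 %
Ts = 80 + k * Cr2O3% = 80 + 8.3330 * 0.8813 = 87.3441 C


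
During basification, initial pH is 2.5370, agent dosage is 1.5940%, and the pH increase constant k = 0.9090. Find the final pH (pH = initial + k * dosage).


Formula: pH_final = pH_initial + k * base_pct
Substituting: pH_final = 2.5370 + 0.9090 * 1.5940
Result: 3.9859


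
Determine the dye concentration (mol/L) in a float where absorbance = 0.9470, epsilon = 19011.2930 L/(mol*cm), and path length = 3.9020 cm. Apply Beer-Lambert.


Formula: c = A / (epsilon * l)
Substituting: c = 0.9470 / (19011.2930 * 3.9020)
Result: 1.2766e-05 mol/L


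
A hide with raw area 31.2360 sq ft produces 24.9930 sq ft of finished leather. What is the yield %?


Formula: Yield = finished / raw * 100
Substituting: Yield = 24.9930 / 31.2360 * 100
Result: 80.0134 %


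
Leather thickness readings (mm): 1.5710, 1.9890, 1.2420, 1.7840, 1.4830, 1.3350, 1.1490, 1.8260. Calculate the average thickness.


Formula: Average = sum / n
Substituting: Average = 12.3790 / 8
Result: 1.5474 mm


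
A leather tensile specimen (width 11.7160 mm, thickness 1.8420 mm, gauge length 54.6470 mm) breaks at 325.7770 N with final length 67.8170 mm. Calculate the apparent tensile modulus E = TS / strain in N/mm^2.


TS = F / (w * t) = 325.7770 / (11.7160 * 1.8420) = 15.0956 N/mm^2
strain = (Lf - L0) / L0 = (67.8170 - 54.6470) / 54.6470 = 0.2410
E = TS / strain = 15.0956 / 0.2410 = 62.6371 N/mm^2


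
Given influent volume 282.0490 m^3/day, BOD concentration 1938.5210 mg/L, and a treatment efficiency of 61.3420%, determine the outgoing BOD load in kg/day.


Load_in = volume * conc / 1000 = 282.0490 * 1938.5210 / 1000 = 546.7579 kg/day
Removed = Load_in * eff / 100 = 546.7579 * 61.3420 / 100 = 335.3922 kg/day
Load_out = Load_in - Removed = 546.7579 - 335.3922 = 211.3657 kg/day


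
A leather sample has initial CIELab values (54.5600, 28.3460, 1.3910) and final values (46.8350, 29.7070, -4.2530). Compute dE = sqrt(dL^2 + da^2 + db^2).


dL = -7.7250, da = 1.3610, db = -5.6440
dE = sqrt((-7.7250)^2 + 1.3610^2 + (-5.6440)^2) = 9.6635


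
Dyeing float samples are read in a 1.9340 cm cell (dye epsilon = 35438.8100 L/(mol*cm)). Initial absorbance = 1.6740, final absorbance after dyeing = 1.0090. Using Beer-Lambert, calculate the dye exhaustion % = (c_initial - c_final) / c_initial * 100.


c_initial = A_i / (epsilon * l) = 1.6740 / (35438.8100 * 1.9340) = 2.4424e-05 mol/L
c_final = A_f / (epsilon * l) = 1.0090 / (35438.8100 * 1.9340) = 1.4722e-05 mol/L
Exhaustion = (c_initial - c_final) / c_initial * 100 = (2.4424e-05 - 1.4722e-05) / 2.4424e-05 * 100 = 39.7252 %


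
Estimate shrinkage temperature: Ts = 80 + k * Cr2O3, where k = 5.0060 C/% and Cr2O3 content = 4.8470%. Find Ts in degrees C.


Formula: Ts = 80 + k * Cr2O3
Substituting: Ts = 80 + 5.0060 * 4.8470
Result: 104.2641 C


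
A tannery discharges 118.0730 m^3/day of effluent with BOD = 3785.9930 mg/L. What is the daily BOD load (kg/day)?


Formula: BOD_load = volume * conc / 1000
Substituting: BOD_load = 118.0730 * 3785.9930 / 1000
Result: 447.0236 kg/day


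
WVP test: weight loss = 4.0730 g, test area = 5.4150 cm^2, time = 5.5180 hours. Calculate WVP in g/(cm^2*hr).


Formula: WVP = loss / (area * time)
Substituting: WVP = 4.0730 / (5.4150 * 5.5180)
Result: 0.1363 g/(cm^2*hr)


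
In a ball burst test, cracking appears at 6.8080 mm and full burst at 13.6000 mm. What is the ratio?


Formula: Ratio = crack / burst
Substituting: Ratio = 6.8080 / 13.6000
Result: 0.5006


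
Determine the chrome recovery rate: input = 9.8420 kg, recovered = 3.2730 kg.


Formula: Recovery = recovered / input * 100
Substituting: Recovery = 3.2730 / 9.8420 * 100
Result: 33.2554 %


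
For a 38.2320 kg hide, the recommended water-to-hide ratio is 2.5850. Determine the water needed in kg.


Formula: Water = hide_weight * ratio
Substituting: Water = 38.2320 * 2.5850
Result: 98.8297 kg


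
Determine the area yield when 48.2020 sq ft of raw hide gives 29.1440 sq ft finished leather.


Formula: Yield = finished / raw * 100
Substituting: Yield = 29.1440 / 48.2020 * 100
Result: 60.4622 %


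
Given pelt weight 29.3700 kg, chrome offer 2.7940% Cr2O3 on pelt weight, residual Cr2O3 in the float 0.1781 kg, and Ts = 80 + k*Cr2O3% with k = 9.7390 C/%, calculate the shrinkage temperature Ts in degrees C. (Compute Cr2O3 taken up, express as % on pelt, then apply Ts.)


Offered = pelt * offer_pct / 100 = 29.3700 * 2.7940 / 100 = 0.8206 kg
Uptake = offered - residual = 0.8206 - 0.1781 = 0.6425 kg
Cr2O3% on pelt = uptake / pelt * 100 = 0.6425 / 29.3700 * 100 = 2.1876 %
Ts = 80 + k * Cr2O3% = 80 + 9.7390 * 2.1876 = 101.3050 C


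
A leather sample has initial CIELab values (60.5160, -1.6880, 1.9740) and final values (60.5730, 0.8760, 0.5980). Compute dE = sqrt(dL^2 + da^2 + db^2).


dL = 0.057, da = 2.5640, db = -1.3760
dE = sqrt(0.057^2 + 2.5640^2 + (-1.3760)^2) = 2.9105


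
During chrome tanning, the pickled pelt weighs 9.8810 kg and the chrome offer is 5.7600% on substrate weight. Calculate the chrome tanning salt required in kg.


Formula: Chrome = substrate * pct / 100
Substituting: Chrome = 9.8810 * 5.7600 / 100
Result: 0.5691 kg


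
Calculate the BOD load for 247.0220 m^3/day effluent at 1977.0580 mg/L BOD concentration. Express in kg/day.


Formula: BOD_load = volume * conc / 1000
Substituting: BOD_load = 247.0220 * 1977.0580 / 1000
Result: 488.3768 kg/day


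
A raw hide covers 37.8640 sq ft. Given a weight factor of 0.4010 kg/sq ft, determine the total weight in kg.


Formula: Weight = area * weight_per_sqft
Substituting: Weight = 37.8640 * 0.4010
Result: 15.1835 kg


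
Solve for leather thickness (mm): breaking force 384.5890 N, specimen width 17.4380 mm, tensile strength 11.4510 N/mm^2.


Formula: t = F / (TS * w)
Substituting: t = 384.5890 / (11.4510 * 17.4380)
Result: 1.9260 mm


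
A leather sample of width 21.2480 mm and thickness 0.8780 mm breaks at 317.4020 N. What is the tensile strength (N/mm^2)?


Formula: TS = force / (width * thickness)
Substituting: TS = 317.4020 / (21.2480 * 0.8780)
Result: 17.0136 N/mm^2


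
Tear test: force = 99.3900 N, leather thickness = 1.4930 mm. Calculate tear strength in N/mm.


Formula: Tear strength = force / thickness
Substituting: Tear strength = 99.3900 / 1.4930
Result: 66.5707 N/mm


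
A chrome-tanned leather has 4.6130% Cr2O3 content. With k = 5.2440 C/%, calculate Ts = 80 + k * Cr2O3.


Formula: Ts = 80 + k * Cr2O3
Substituting: Ts = 80 + 5.2440 * 4.6130
Result: 104.1906 C


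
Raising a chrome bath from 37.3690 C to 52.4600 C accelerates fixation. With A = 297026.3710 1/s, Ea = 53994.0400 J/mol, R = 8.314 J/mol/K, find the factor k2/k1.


T1 = 37.3690 + 273.15 = 310.5190 K; T2 = 52.4600 + 273.15 = 325.6100 K
k1 = A * exp(-Ea/(R*T1)) = 297026.3710 * exp(-53994.0400/(8.314*310.5190)) = 2.4532e-04 1/s
k2 = A * exp(-Ea/(R*T2)) = 297026.3710 * exp(-53994.0400/(8.314*325.6100)) = 6.4671e-04 1/s
k2/k1 = 6.4671e-04 / 2.4532e-04 = 2.6362


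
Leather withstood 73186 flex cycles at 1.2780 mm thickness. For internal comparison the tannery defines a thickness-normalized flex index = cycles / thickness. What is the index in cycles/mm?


Formula: Index = cycles / thickness
Substituting: Index = 73186 / 1.2780
Result: 57266.0407 cycles/mm


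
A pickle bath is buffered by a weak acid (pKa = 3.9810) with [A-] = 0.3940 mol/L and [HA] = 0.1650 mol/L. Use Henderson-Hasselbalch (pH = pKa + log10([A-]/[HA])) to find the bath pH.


ratio = [A-] / [HA] = 0.3940 / 0.1650 = 2.3879
log10(ratio) = 0.3780
pH = pKa + log10(ratio) = 3.9810 + 0.3780 = 4.3590


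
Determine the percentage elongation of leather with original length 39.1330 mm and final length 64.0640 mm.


Formula: Elongation = (Lf - L0) / L0 * 100
Substituting: Elongation = (64.0640 - 39.1330) / 39.1330 * 100
Result: 63.7084 %


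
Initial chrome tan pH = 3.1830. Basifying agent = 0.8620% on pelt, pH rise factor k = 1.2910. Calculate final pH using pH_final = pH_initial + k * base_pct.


Formula: pH_final = pH_initial + k * base_pct
Substituting: pH_final = 3.1830 + 1.2910 * 0.8620
Result: 4.2958


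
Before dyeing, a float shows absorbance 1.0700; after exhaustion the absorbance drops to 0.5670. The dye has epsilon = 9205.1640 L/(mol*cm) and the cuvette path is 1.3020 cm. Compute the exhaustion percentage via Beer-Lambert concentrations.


c_initial = A_i / (epsilon * l) = 1.0700 / (9205.1640 * 1.3020) = 8.9277e-05 mol/L
c_final = A_f / (epsilon * l) = 0.5670 / (9205.1640 * 1.3020) = 4.7309e-05 mol/L
Exhaustion = (c_initial - c_final) / c_initial * 100 = (8.9277e-05 - 4.7309e-05) / 8.9277e-05 * 100 = 47.0093 %


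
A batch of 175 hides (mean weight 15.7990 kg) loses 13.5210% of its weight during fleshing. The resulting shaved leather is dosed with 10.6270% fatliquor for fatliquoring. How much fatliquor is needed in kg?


Total_raw = N * avg_wt = 175 * 15.7990 = 2764.8250 kg
Substrate = Total_raw * (1 - loss/100) = 2764.8250 * (1 - 13.5210/100) = 2390.9930 kg
Fat = Substrate * pct / 100 = 2390.9930 * 10.6270 / 100 = 254.0908 kg


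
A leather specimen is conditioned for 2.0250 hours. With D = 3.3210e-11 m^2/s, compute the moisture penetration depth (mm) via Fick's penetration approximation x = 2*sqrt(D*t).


t = 2.0250 hr * 3600 = 7290.0000 s
D * t = 3.3210e-11 * 7290.0000 = 2.4210e-07
x = 2 * sqrt(D*t) = 2 * sqrt(2.4210e-07) = 9.8407e-04 m = 0.9841 mm


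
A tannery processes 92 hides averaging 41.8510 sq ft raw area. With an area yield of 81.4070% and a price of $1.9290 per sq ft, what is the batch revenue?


Raw_total = N * avg_area = 92 * 41.8510 = 3850.2920 sq ft
Finished = Raw_total * yield / 100 = 3850.2920 * 81.4070 / 100 = 3134.4072 sq ft
Value = Finished * price = 3134.4072 * 1.9290 = 6046.2715 $


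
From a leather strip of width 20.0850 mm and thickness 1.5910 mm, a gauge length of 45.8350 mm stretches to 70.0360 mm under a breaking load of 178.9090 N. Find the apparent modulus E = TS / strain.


TS = F / (w * t) = 178.9090 / (20.0850 * 1.5910) = 5.5987 N/mm^2
strain = (Lf - L0) / L0 = (70.0360 - 45.8350) / 45.8350 = 0.5280
E = TS / strain = 5.5987 / 0.5280 = 10.6036 N/mm^2
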